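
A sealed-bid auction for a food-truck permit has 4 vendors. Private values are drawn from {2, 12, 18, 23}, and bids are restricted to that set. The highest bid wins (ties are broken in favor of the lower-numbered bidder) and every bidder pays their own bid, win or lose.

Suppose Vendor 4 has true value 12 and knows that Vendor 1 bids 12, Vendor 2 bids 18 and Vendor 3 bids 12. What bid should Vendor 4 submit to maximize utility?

Bid 2: loses but pays 2, utility -2.
Bid 12: loses but pays 12, utility -12.
Bid 18: loses but pays 18, utility -18.
Bid 23: wins, pays 23, utility 12 - 23 = -11.
The best choice is 2 with utility -2.

2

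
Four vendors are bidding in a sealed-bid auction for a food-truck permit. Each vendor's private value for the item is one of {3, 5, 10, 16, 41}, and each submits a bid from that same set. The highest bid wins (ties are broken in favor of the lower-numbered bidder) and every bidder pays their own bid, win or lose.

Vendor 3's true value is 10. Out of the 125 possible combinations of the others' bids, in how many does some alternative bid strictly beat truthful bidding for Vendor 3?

115

Others bid (3, 3, 3): truth gives 0; bid 5 gives 5 > 0. Violating.
Others bid (3, 3, 5): truth gives 0; bid 5 gives 5 > 0. Violating.
Others bid (3, 3, 16): truth gives -10; bid 3 gives -3 > -10. Violating.
Others bid (3, 3, 41): truth gives -10; bid 3 gives -3 > -10. Violating.
Others bid (3, 3, 10): truth gives 0; no alternative beats it.
Others bid (3, 5, 3): truth gives 0; no alternative beats it.
(Checking all 125 profiles: 115 have a profitable deviation, 10 do not.)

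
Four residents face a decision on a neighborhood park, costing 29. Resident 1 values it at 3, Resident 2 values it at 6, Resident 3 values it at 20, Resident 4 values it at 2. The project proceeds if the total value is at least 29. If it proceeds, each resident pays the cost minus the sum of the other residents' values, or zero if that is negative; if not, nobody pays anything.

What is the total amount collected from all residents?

Total value 31 ≥ cost 29, so it is built.
Resident 1: others sum to 28; max(0, 29 - 28) = 1.
Resident 2: others sum to 25; max(0, 29 - 25) = 4.
Resident 3: others sum to 11; max(0, 29 - 11) = 18.
Resident 4: others sum to 29; max(0, 29 - 29) = 0.
Total collected = 1 + 4 + 18 + 0 = 23.

23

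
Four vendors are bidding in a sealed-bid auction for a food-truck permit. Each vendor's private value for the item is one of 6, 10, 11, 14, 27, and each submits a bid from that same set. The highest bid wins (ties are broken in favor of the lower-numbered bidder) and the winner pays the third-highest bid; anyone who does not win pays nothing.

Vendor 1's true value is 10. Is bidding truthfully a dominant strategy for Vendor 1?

Consider the case where Vendor 2 bids 6, Vendor 3 bids 6 and Vendor 4 bids 11.
Truthful bid 10: loses, pays 0, utility 0.
Bid 11 instead: wins, pays 6, utility 10 - 6 = 4.
Since 4 > 0, bidding 11 is strictly better here, so truthful bidding is not dominant.

No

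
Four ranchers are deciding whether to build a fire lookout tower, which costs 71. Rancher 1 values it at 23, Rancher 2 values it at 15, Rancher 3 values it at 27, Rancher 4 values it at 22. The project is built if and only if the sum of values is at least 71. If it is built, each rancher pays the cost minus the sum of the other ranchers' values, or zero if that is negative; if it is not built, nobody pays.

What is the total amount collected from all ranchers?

24

Total value 87 ≥ cost 71, so it is built.
Rancher 1: others sum to 64; max(0, 71 - 64) = 7.
Rancher 2: others sum to 72; max(0, 71 - 72) = 0.
Rancher 3: others sum to 60; max(0, 71 - 60) = 11.
Rancher 4: others sum to 65; max(0, 71 - 65) = 6.
Total collected = 7 + 0 + 11 + 6 = 24.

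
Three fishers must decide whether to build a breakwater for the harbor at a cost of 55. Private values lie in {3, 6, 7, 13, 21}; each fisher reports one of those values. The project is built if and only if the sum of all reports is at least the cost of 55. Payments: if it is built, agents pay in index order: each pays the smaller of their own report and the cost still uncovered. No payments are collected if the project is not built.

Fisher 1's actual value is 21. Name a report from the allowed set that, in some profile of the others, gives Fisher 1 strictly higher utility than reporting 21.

13

Suppose Fisher 2 reports 21 and Fisher 3 reports 21.
Report 21: project built, pays 21, utility 21 - 21 = 0.
Report 13: project built, pays 13, utility 21 - 13 = 8.
So reporting 13 beats truth here (8 > 0).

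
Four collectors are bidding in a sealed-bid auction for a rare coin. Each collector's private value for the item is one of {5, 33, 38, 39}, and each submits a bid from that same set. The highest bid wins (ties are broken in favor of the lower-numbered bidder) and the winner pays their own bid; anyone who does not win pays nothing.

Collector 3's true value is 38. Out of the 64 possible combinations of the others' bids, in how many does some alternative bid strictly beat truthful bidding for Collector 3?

Others bid (5, 5, 5): truth gives 0; bid 33 gives 5 > 0. Violating.
Others bid (5, 5, 33): truth gives 0; bid 33 gives 5 > 0. Violating.
Others bid (5, 5, 38): truth gives 0; no alternative beats it.
Others bid (5, 5, 39): truth gives 0; no alternative beats it.
(Checking all 64 profiles: 2 have a profitable deviation, 62 do not.)

2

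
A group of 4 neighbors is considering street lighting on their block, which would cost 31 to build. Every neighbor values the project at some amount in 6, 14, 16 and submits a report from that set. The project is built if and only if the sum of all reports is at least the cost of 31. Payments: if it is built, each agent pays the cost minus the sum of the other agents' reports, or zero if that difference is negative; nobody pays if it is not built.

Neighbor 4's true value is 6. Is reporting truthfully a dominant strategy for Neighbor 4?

Check each profile of the others' reports and compare truth against every alternative report.
Others report (6, 6, 6): truth gives 0, best alternative gives -7.
Others report (6, 14, 14): truth gives 6, best alternative gives 6.
Others report (6, 14, 16): truth gives 6, best alternative gives 6.
Others report (6, 16, 14): truth gives 6, best alternative gives 6.
Others report (6, 16, 16): truth gives 6, best alternative gives 6.
Others report (14, 6, 14): truth gives 6, best alternative gives 6.
(Remaining 21 profiles checked similarly; truth is weakly best in each.)
In every case the truthful report is at least as good as any alternative, so it is a dominant strategy.

Yes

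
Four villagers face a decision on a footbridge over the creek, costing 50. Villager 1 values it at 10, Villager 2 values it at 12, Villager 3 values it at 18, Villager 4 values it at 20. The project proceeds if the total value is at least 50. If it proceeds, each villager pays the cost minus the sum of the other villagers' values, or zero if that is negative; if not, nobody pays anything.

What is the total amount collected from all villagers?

20

Total value 60 ≥ cost 50, so it is built.
Villager 1: others sum to 50; max(0, 50 - 50) = 0.
Villager 2: others sum to 48; max(0, 50 - 48) = 2.
Villager 3: others sum to 42; max(0, 50 - 42) = 8.
Villager 4: others sum to 40; max(0, 50 - 40) = 10.
Total collected = 0 + 2 + 8 + 10 = 20.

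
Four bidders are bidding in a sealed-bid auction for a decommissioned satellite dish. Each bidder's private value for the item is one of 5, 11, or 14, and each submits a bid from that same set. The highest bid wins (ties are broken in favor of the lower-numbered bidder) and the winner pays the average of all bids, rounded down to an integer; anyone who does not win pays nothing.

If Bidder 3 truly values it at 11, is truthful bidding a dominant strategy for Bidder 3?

Consider the case where Bidder 1 bids 5, Bidder 2 bids 5 and Bidder 4 bids 14.
Truthful bid 11: loses, pays 0, utility 0.
Bid 14 instead: wins, pays 9, utility 11 - 9 = 2.
Since 2 > 0, bidding 14 is strictly better here, so truthful bidding is not dominant.

No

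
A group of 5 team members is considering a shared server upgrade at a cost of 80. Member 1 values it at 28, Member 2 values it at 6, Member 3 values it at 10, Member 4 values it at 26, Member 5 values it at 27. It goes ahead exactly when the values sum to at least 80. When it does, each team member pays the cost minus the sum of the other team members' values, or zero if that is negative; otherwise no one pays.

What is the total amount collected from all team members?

30

Total value 97 ≥ cost 80, so it is built.
Member 1: others sum to 69; max(0, 80 - 69) = 11.
Member 2: others sum to 91; max(0, 80 - 91) = 0.
Member 3: others sum to 87; max(0, 80 - 87) = 0.
Member 4: others sum to 71; max(0, 80 - 71) = 9.
Member 5: others sum to 70; max(0, 80 - 70) = 10.
Total collected = 11 + 0 + 0 + 9 + 10 = 30.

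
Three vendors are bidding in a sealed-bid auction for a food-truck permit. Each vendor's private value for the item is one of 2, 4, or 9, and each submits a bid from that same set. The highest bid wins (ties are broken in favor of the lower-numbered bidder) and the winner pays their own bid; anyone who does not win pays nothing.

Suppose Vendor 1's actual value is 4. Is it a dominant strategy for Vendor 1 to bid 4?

No

Consider the case where Vendor 2 bids 2 and Vendor 3 bids 2.
Truthful bid 4: wins, pays 4, utility 4 - 4 = 0.
Bid 2 instead: wins, pays 2, utility 4 - 2 = 2.
Since 2 > 0, bidding 2 is strictly better here, so truthful bidding is not dominant.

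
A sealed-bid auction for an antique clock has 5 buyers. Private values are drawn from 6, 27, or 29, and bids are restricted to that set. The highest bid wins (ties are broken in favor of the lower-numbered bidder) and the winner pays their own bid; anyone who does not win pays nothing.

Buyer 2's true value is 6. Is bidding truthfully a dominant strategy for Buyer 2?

Check each profile of the others' bids and compare truth against every alternative bid.
Others bid (6, 6, 6, 6): truth gives 0, best alternative gives -21.
Others bid (6, 6, 6, 27): truth gives 0, best alternative gives -21.
Others bid (6, 6, 27, 6): truth gives 0, best alternative gives -21.
Others bid (6, 6, 27, 27): truth gives 0, best alternative gives -21.
Others bid (6, 27, 6, 6): truth gives 0, best alternative gives -21.
Others bid (6, 27, 6, 27): truth gives 0, best alternative gives -21.
(Remaining 75 profiles checked similarly; truth is weakly best in each.)
In every case the truthful bid is at least as good as any alternative, so it is a dominant strategy.

Yes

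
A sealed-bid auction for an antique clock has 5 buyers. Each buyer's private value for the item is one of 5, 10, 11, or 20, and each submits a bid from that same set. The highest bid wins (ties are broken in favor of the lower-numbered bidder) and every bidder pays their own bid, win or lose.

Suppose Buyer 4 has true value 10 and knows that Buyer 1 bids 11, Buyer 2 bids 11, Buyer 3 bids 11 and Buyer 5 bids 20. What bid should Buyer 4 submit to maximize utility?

5

Bid 5: loses but pays 5, utility -5.
Bid 10: loses but pays 10, utility -10.
Bid 11: loses but pays 11, utility -11.
Bid 20: wins, pays 20, utility 10 - 20 = -10.
The best choice is 5 with utility -5.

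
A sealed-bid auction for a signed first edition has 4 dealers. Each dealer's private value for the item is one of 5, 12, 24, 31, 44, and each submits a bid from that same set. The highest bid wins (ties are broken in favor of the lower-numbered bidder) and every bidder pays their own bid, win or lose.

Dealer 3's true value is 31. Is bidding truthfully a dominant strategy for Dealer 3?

Consider the case where Dealer 1 bids 5, Dealer 2 bids 5 and Dealer 4 bids 5.
Truthful bid 31: wins, pays 31, utility 31 - 31 = 0.
Bid 12 instead: wins, pays 12, utility 31 - 12 = 19.
Since 19 > 0, bidding 12 is strictly better here, so truthful bidding is not dominant.

No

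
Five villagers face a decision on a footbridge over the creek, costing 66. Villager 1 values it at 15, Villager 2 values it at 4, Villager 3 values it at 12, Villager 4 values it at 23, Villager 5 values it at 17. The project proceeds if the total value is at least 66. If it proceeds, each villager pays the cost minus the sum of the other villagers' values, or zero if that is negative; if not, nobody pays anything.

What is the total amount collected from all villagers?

Total value 71 ≥ cost 66, so it is built.
Villager 1: others sum to 56; max(0, 66 - 56) = 10.
Villager 2: others sum to 67; max(0, 66 - 67) = 0.
Villager 3: others sum to 59; max(0, 66 - 59) = 7.
Villager 4: others sum to 48; max(0, 66 - 48) = 18.
Villager 5: others sum to 54; max(0, 66 - 54) = 12.
Total collected = 10 + 0 + 7 + 18 + 12 = 47.

47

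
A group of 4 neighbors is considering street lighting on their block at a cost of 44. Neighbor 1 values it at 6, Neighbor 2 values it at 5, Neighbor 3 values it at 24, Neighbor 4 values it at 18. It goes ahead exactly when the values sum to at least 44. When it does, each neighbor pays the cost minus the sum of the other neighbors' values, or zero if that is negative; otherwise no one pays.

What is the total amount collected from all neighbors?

Total value 53 ≥ cost 44, so it is built.
Neighbor 1: others sum to 47; max(0, 44 - 47) = 0.
Neighbor 2: others sum to 48; max(0, 44 - 48) = 0.
Neighbor 3: others sum to 29; max(0, 44 - 29) = 15.
Neighbor 4: others sum to 35; max(0, 44 - 35) = 9.
Total collected = 0 + 0 + 15 + 9 = 24.

24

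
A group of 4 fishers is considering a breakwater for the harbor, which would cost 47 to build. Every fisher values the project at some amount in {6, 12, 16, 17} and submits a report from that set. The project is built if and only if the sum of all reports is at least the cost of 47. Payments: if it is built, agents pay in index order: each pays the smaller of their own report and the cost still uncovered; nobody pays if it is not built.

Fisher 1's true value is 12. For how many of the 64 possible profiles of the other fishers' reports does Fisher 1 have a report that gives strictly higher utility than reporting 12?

23

Others report (12, 12, 17): truth gives 0; report 6 gives 6 > 0. Violating.
Others report (12, 16, 16): truth gives 0; report 6 gives 6 > 0. Violating.
Others report (12, 16, 17): truth gives 0; report 6 gives 6 > 0. Violating.
Others report (12, 17, 12): truth gives 0; report 6 gives 6 > 0. Violating.
Others report (6, 6, 6): truth gives 0; no alternative beats it.
Others report (6, 6, 12): truth gives 0; no alternative beats it.
(Checking all 64 profiles: 23 have a profitable deviation, 41 do not.)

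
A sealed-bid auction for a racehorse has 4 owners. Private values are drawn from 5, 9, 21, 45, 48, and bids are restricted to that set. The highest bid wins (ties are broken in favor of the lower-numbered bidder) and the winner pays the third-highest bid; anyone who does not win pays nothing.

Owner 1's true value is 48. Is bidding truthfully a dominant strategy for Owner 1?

Check each profile of the others' bids and compare truth against every alternative bid.
Others bid (5, 5, 48): truth gives 43, best alternative gives 0.
Others bid (5, 48, 5): truth gives 43, best alternative gives 0.
Others bid (48, 5, 5): truth gives 43, best alternative gives 0.
Others bid (5, 9, 48): truth gives 39, best alternative gives 0.
Others bid (5, 48, 9): truth gives 39, best alternative gives 0.
Others bid (9, 5, 48): truth gives 39, best alternative gives 0.
(Remaining 119 profiles checked similarly; truth is weakly best in each.)
In every case the truthful bid is at least as good as any alternative, so it is a dominant strategy.

Yes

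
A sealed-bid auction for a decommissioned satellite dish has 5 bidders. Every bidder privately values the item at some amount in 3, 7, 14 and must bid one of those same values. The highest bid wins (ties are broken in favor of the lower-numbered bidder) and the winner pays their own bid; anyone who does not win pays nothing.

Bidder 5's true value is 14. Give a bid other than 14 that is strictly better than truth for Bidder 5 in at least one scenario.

7

Suppose Bidder 1 bids 3, Bidder 2 bids 3, Bidder 3 bids 3 and Bidder 4 bids 3.
Bid 14: wins, pays 14, utility 14 - 14 = 0.
Bid 7: wins, pays 7, utility 14 - 7 = 7.
So bidding 7 beats truth here (7 > 0).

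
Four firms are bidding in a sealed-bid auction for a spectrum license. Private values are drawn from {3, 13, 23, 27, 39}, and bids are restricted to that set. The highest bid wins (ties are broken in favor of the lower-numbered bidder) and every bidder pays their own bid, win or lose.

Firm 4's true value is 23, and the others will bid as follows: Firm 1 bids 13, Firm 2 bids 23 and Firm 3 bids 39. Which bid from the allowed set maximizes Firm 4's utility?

3

Bid 3: loses but pays 3, utility -3.
Bid 13: loses but pays 13, utility -13.
Bid 23: loses but pays 23, utility -23.
Bid 27: loses but pays 27, utility -27.
Bid 39: loses but pays 39, utility -39.
The best choice is 3 with utility -3.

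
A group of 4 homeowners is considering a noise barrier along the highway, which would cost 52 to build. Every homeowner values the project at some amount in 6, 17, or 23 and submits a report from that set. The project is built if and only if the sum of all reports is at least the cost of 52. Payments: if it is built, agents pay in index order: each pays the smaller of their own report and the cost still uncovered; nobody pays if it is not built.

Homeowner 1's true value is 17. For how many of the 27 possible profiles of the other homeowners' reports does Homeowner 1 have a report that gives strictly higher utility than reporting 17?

17

Others report (6, 17, 23): truth gives 0; report 6 gives 11 > 0. Violating.
Others report (6, 23, 17): truth gives 0; report 6 gives 11 > 0. Violating.
Others report (6, 23, 23): truth gives 0; report 6 gives 11 > 0. Violating.
Others report (17, 6, 23): truth gives 0; report 6 gives 11 > 0. Violating.
Others report (6, 6, 6): truth gives 0; no alternative beats it.
Others report (6, 6, 17): truth gives 0; no alternative beats it.
(Checking all 27 profiles: 17 have a profitable deviation, 10 do not.)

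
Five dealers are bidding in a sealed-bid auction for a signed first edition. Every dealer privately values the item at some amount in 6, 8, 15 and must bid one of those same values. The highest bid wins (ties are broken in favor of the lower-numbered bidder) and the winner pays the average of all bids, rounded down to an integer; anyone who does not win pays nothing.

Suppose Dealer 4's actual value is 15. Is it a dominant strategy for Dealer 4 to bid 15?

Consider the case where Dealer 1 bids 6, Dealer 2 bids 6, Dealer 3 bids 6 and Dealer 5 bids 6.
Truthful bid 15: wins, pays 7, utility 15 - 7 = 8.
Bid 8 instead: wins, pays 6, utility 15 - 6 = 9.
Since 9 > 8, bidding 8 is strictly better here, so truthful bidding is not dominant.

No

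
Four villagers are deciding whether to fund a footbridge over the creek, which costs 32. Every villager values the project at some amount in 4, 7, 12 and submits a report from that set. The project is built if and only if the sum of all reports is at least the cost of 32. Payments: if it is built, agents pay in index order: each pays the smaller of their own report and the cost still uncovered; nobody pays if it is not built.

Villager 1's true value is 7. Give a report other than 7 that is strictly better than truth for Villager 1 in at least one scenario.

Suppose Villager 2 reports 4, Villager 3 reports 12 and Villager 4 reports 12.
Report 7: project built, pays 7, utility 7 - 7 = 0.
Report 4: project built, pays 4, utility 7 - 4 = 3.
So reporting 4 beats truth here (3 > 0).

4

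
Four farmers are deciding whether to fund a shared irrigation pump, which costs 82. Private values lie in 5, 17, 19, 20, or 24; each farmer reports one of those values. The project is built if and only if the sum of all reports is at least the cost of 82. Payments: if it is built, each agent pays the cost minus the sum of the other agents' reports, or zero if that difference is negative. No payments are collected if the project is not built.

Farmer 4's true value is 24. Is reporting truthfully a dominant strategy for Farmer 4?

Yes

Check each profile of the others' reports and compare truth against every alternative report.
Others report (17, 20, 24): truth gives 3, best alternative gives 0.
Others report (17, 24, 20): truth gives 3, best alternative gives 0.
Others report (20, 17, 24): truth gives 3, best alternative gives 0.
Others report (20, 24, 17): truth gives 3, best alternative gives 0.
Others report (24, 17, 20): truth gives 3, best alternative gives 0.
Others report (24, 20, 17): truth gives 3, best alternative gives 0.
(Remaining 119 profiles checked similarly; truth is weakly best in each.)
In every case the truthful report is at least as good as any alternative, so it is a dominant strategy.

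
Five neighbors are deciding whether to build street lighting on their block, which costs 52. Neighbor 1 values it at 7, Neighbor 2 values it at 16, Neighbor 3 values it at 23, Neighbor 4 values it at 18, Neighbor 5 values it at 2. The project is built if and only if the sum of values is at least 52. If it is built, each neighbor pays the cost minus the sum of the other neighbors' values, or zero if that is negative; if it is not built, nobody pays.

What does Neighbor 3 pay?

9

Total value 66 ≥ cost 52, so the project is built.
The other neighbors' values sum to 43.
Cost minus that sum is 52 - 43 = 9.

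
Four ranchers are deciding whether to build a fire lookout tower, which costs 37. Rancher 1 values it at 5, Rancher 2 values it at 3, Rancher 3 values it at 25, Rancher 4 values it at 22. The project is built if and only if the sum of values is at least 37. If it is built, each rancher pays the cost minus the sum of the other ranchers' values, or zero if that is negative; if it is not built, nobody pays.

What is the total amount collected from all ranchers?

Total value 55 ≥ cost 37, so it is built.
Rancher 1: others sum to 50; max(0, 37 - 50) = 0.
Rancher 2: others sum to 52; max(0, 37 - 52) = 0.
Rancher 3: others sum to 30; max(0, 37 - 30) = 7.
Rancher 4: others sum to 33; max(0, 37 - 33) = 4.
Total collected = 0 + 0 + 7 + 4 = 11.

11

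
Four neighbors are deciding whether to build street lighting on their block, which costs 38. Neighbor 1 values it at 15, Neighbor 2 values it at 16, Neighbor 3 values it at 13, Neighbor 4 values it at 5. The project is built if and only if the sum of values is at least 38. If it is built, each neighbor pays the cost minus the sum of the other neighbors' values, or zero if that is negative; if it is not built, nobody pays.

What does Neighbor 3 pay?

2

Total value 49 ≥ cost 38, so the project is built.
The other neighbors' values sum to 36.
Cost minus that sum is 38 - 36 = 2.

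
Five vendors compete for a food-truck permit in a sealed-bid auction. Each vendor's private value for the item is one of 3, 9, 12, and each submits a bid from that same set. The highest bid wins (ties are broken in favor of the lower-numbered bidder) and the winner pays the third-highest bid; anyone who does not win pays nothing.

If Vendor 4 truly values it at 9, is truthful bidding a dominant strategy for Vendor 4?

Consider the case where Vendor 1 bids 3, Vendor 2 bids 3, Vendor 3 bids 3 and Vendor 5 bids 12.
Truthful bid 9: loses, pays 0, utility 0.
Bid 12 instead: wins, pays 3, utility 9 - 3 = 6.
Since 6 > 0, bidding 12 is strictly better here, so truthful bidding is not dominant.

No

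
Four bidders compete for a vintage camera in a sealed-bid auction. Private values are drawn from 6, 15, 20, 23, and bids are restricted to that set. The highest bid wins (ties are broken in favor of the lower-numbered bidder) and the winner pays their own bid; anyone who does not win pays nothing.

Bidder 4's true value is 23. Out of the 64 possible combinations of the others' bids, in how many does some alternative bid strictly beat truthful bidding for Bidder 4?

Others bid (6, 6, 6): truth gives 0; bid 15 gives 8 > 0. Violating.
Others bid (6, 6, 15): truth gives 0; bid 20 gives 3 > 0. Violating.
Others bid (6, 15, 6): truth gives 0; bid 20 gives 3 > 0. Violating.
Others bid (6, 15, 15): truth gives 0; bid 20 gives 3 > 0. Violating.
Others bid (6, 6, 20): truth gives 0; no alternative beats it.
Others bid (6, 6, 23): truth gives 0; no alternative beats it.
(Checking all 64 profiles: 8 have a profitable deviation, 56 do not.)

8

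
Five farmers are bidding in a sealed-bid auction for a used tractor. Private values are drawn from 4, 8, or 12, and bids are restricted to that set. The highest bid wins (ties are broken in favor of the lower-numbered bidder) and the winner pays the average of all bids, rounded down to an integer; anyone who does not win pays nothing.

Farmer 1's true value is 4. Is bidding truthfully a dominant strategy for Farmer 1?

Check each profile of the others' bids and compare truth against every alternative bid.
Others bid (8, 8, 8, 8): truth gives 0, best alternative gives -4.
Others bid (4, 8, 8, 8): truth gives 0, best alternative gives -3.
Others bid (8, 4, 8, 8): truth gives 0, best alternative gives -3.
Others bid (8, 8, 4, 8): truth gives 0, best alternative gives -3.
Others bid (8, 8, 8, 4): truth gives 0, best alternative gives -3.
Others bid (4, 4, 8, 8): truth gives 0, best alternative gives -2.
(Remaining 75 profiles checked similarly; truth is weakly best in each.)
In every case the truthful bid is at least as good as any alternative, so it is a dominant strategy.

Yes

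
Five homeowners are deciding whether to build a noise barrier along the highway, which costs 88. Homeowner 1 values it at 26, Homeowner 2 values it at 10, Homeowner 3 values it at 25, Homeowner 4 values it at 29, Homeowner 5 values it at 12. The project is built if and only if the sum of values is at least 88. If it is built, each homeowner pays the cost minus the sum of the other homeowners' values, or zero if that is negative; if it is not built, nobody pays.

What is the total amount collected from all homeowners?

Total value 102 ≥ cost 88, so it is built.
Homeowner 1: others sum to 76; max(0, 88 - 76) = 12.
Homeowner 2: others sum to 92; max(0, 88 - 92) = 0.
Homeowner 3: others sum to 77; max(0, 88 - 77) = 11.
Homeowner 4: others sum to 73; max(0, 88 - 73) = 15.
Homeowner 5: others sum to 90; max(0, 88 - 90) = 0.
Total collected = 12 + 0 + 11 + 15 + 0 = 38.

38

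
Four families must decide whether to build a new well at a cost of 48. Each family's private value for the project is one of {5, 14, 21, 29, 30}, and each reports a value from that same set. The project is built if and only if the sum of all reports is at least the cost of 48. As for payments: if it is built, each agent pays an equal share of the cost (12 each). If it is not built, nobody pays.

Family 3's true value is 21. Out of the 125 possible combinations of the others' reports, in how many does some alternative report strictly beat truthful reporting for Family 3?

3

Others report (5, 5, 14): truth gives 0; report 29 gives 9 > 0. Violating.
Others report (5, 14, 5): truth gives 0; report 29 gives 9 > 0. Violating.
Others report (14, 5, 5): truth gives 0; report 29 gives 9 > 0. Violating.
Others report (5, 5, 5): truth gives 0; no alternative beats it.
Others report (5, 5, 21): truth gives 9; no alternative beats it.
(Checking all 125 profiles: 3 have a profitable deviation, 122 do not.)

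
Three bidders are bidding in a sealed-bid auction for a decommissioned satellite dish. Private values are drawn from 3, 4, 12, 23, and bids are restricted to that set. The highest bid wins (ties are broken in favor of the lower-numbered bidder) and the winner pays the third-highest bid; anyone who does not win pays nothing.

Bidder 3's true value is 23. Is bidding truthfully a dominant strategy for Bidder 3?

Yes

Check each profile of the others' bids and compare truth against every alternative bid.
Others bid (3, 12): truth gives 20, best alternative gives 0.
Others bid (12, 3): truth gives 20, best alternative gives 0.
Others bid (4, 12): truth gives 19, best alternative gives 0.
Others bid (12, 4): truth gives 19, best alternative gives 0.
Others bid (12, 12): truth gives 11, best alternative gives 0.
Others bid (3, 3): truth gives 20, best alternative gives 20.
(Remaining 10 profiles checked similarly; truth is weakly best in each.)
In every case the truthful bid is at least as good as any alternative, so it is a dominant strategy.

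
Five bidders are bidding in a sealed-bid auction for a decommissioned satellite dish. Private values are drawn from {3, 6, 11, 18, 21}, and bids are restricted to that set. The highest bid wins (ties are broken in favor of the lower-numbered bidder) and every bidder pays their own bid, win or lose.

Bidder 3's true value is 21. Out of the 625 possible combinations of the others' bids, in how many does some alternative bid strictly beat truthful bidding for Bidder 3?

369

Others bid (3, 3, 3, 3): truth gives 0; bid 6 gives 15 > 0. Violating.
Others bid (3, 3, 3, 6): truth gives 0; bid 6 gives 15 > 0. Violating.
Others bid (3, 3, 3, 11): truth gives 0; bid 11 gives 10 > 0. Violating.
Others bid (3, 3, 3, 18): truth gives 0; bid 18 gives 3 > 0. Violating.
Others bid (3, 3, 3, 21): truth gives 0; no alternative beats it.
Others bid (3, 3, 6, 21): truth gives 0; no alternative beats it.
(Checking all 625 profiles: 369 have a profitable deviation, 256 do not.)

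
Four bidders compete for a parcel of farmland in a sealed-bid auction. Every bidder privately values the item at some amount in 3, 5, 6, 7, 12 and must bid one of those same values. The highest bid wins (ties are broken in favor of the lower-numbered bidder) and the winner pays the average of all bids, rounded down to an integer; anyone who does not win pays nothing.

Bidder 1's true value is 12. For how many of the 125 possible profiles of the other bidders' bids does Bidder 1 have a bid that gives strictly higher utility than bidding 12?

64

Others bid (3, 3, 3): truth gives 7; bid 3 gives 9 > 7. Violating.
Others bid (3, 3, 5): truth gives 7; bid 5 gives 8 > 7. Violating.
Others bid (3, 3, 6): truth gives 6; bid 6 gives 8 > 6. Violating.
Others bid (3, 3, 7): truth gives 6; bid 7 gives 7 > 6. Violating.
Others bid (3, 3, 12): truth gives 5; no alternative beats it.
Others bid (3, 5, 12): truth gives 4; no alternative beats it.
(Checking all 125 profiles: 64 have a profitable deviation, 61 do not.)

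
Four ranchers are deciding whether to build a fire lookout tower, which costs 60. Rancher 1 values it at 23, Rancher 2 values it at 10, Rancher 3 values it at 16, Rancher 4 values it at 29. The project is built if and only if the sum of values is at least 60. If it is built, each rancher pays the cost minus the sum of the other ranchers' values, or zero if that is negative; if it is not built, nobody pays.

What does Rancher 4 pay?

Total value 78 ≥ cost 60, so the project is built.
The other ranchers' values sum to 49.
Cost minus that sum is 60 - 49 = 11.

11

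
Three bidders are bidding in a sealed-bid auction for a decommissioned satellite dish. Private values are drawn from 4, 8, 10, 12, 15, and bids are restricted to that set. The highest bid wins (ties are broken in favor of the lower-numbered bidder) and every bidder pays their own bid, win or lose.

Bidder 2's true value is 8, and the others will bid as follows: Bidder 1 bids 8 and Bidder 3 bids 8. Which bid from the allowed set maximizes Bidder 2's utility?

Bid 4: loses but pays 4, utility -4.
Bid 8: loses but pays 8, utility -8.
Bid 10: wins, pays 10, utility 8 - 10 = -2.
Bid 12: wins, pays 12, utility 8 - 12 = -4.
Bid 15: wins, pays 15, utility 8 - 15 = -7.
The best choice is 10 with utility -2.

10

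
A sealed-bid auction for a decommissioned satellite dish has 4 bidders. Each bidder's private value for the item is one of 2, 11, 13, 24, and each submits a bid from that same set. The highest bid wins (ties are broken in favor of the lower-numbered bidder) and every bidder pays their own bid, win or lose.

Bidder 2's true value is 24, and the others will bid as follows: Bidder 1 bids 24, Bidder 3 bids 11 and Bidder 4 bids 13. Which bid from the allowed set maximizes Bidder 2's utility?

Bid 2: loses but pays 2, utility -2.
Bid 11: loses but pays 11, utility -11.
Bid 13: loses but pays 13, utility -13.
Bid 24: loses but pays 24, utility -24.
The best choice is 2 with utility -2.

2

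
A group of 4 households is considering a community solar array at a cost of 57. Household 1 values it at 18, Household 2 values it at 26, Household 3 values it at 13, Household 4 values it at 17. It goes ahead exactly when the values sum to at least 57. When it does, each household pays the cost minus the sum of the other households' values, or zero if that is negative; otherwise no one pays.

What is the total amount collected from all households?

Total value 74 ≥ cost 57, so it is built.
Household 1: others sum to 56; max(0, 57 - 56) = 1.
Household 2: others sum to 48; max(0, 57 - 48) = 9.
Household 3: others sum to 61; max(0, 57 - 61) = 0.
Household 4: others sum to 57; max(0, 57 - 57) = 0.
Total collected = 1 + 9 + 0 + 0 = 10.

10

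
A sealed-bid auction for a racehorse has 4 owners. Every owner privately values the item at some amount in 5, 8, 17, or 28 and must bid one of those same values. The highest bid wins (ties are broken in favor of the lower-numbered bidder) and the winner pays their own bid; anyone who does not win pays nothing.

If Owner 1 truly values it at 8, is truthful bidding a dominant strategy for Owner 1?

No

Consider the case where Owner 2 bids 5, Owner 3 bids 5 and Owner 4 bids 5.
Truthful bid 8: wins, pays 8, utility 8 - 8 = 0.
Bid 5 instead: wins, pays 5, utility 8 - 5 = 3.
Since 3 > 0, bidding 5 is strictly better here, so truthful bidding is not dominant.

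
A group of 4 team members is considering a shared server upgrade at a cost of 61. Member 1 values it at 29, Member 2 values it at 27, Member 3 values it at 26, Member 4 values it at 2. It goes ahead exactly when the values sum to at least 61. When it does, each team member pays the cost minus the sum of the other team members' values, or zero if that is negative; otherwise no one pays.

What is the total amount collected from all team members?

13

Total value 84 ≥ cost 61, so it is built.
Member 1: others sum to 55; max(0, 61 - 55) = 6.
Member 2: others sum to 57; max(0, 61 - 57) = 4.
Member 3: others sum to 58; max(0, 61 - 58) = 3.
Member 4: others sum to 82; max(0, 61 - 82) = 0.
Total collected = 6 + 4 + 3 + 0 = 13.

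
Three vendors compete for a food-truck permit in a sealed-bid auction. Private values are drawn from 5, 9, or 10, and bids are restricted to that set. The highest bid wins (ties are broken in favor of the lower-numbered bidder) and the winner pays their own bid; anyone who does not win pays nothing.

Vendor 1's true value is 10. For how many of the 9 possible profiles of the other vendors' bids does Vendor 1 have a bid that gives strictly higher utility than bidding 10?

Others bid (5, 5): truth gives 0; bid 5 gives 5 > 0. Violating.
Others bid (5, 9): truth gives 0; bid 9 gives 1 > 0. Violating.
Others bid (9, 5): truth gives 0; bid 9 gives 1 > 0. Violating.
Others bid (9, 9): truth gives 0; bid 9 gives 1 > 0. Violating.
Others bid (5, 10): truth gives 0; no alternative beats it.
Others bid (9, 10): truth gives 0; no alternative beats it.
(Checking all 9 profiles: 4 have a profitable deviation, 5 do not.)

4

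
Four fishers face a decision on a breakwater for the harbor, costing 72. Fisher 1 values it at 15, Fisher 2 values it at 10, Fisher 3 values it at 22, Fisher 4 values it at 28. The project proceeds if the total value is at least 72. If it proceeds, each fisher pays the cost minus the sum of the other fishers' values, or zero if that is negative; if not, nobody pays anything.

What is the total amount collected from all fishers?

63

Total value 75 ≥ cost 72, so it is built.
Fisher 1: others sum to 60; max(0, 72 - 60) = 12.
Fisher 2: others sum to 65; max(0, 72 - 65) = 7.
Fisher 3: others sum to 53; max(0, 72 - 53) = 19.
Fisher 4: others sum to 47; max(0, 72 - 47) = 25.
Total collected = 12 + 7 + 19 + 25 = 63.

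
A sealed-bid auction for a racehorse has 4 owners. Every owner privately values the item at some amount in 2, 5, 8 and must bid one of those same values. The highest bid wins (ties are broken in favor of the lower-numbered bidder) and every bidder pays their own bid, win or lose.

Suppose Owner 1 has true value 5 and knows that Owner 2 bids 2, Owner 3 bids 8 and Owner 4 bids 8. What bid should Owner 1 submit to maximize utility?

2

Bid 2: loses but pays 2, utility -2.
Bid 5: loses but pays 5, utility -5.
Bid 8: wins, pays 8, utility 5 - 8 = -3.
The best choice is 2 with utility -2.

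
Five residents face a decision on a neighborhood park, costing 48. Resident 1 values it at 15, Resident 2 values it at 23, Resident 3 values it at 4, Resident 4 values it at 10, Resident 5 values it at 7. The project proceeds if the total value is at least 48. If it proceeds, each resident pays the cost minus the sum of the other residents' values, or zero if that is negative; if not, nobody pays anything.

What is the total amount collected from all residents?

Total value 59 ≥ cost 48, so it is built.
Resident 1: others sum to 44; max(0, 48 - 44) = 4.
Resident 2: others sum to 36; max(0, 48 - 36) = 12.
Resident 3: others sum to 55; max(0, 48 - 55) = 0.
Resident 4: others sum to 49; max(0, 48 - 49) = 0.
Resident 5: others sum to 52; max(0, 48 - 52) = 0.
Total collected = 4 + 12 + 0 + 0 + 0 = 16.

16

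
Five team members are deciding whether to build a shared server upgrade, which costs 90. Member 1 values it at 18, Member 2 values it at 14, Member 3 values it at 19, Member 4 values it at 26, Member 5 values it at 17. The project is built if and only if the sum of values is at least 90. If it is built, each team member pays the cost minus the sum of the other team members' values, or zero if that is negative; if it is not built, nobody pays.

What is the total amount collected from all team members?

Total value 94 ≥ cost 90, so it is built.
Member 1: others sum to 76; max(0, 90 - 76) = 14.
Member 2: others sum to 80; max(0, 90 - 80) = 10.
Member 3: others sum to 75; max(0, 90 - 75) = 15.
Member 4: others sum to 68; max(0, 90 - 68) = 22.
Member 5: others sum to 77; max(0, 90 - 77) = 13.
Total collected = 14 + 10 + 15 + 22 + 13 = 74.

74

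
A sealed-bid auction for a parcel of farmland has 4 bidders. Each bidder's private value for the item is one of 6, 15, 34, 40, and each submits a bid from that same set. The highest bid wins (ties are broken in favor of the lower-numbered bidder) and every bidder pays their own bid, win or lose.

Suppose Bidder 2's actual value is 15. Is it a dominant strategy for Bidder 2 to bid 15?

Consider the case where Bidder 1 bids 6, Bidder 3 bids 6 and Bidder 4 bids 34.
Truthful bid 15: loses but pays 15, utility -15.
Bid 6 instead: loses but pays 6, utility -6.
Since -6 > -15, bidding 6 is strictly better here, so truthful bidding is not dominant.

No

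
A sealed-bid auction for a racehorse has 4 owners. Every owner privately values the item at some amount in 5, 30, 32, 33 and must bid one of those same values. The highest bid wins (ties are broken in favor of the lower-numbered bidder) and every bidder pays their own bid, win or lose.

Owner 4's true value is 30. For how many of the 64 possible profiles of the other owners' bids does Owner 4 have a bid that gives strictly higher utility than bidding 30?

63

Others bid (5, 5, 30): truth gives -30; bid 32 gives -2 > -30. Violating.
Others bid (5, 5, 32): truth gives -30; bid 33 gives -3 > -30. Violating.
Others bid (5, 5, 33): truth gives -30; bid 5 gives -5 > -30. Violating.
Others bid (5, 30, 5): truth gives -30; bid 32 gives -2 > -30. Violating.
Others bid (5, 5, 5): truth gives 0; no alternative beats it.
(Checking all 64 profiles: 63 have a profitable deviation, 1 does not.)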